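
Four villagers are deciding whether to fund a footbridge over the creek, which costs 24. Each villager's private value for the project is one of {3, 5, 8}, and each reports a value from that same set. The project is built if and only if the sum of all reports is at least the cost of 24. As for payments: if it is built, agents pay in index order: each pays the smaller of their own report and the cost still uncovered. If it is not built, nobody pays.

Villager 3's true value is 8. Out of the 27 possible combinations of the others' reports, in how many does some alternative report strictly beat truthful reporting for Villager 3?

Others report (3, 8, 8): truth gives 0; report 5 gives 3 > 0. Violating.
Others report (5, 8, 8): truth gives 0; report 3 gives 5 > 0. Violating.
Others report (8, 3, 8): truth gives 0; report 5 gives 3 > 0. Violating.
Others report (8, 5, 8): truth gives 0; report 3 gives 5 > 0. Violating.
Others report (3, 3, 3): truth gives 0; no alternative beats it.
Others report (3, 3, 5): truth gives 0; no alternative beats it.
(Checking all 27 profiles: 7 have a profitable deviation, 20 do not.)

7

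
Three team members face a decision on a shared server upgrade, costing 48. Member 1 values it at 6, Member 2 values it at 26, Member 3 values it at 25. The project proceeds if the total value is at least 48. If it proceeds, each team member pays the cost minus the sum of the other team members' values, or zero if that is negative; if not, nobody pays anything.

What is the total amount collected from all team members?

Total value 57 ≥ cost 48, so it is built.
Member 1: others sum to 51; max(0, 48 - 51) = 0.
Member 2: others sum to 31; max(0, 48 - 31) = 17.
Member 3: others sum to 32; max(0, 48 - 32) = 16.
Total collected = 0 + 17 + 16 = 33.

33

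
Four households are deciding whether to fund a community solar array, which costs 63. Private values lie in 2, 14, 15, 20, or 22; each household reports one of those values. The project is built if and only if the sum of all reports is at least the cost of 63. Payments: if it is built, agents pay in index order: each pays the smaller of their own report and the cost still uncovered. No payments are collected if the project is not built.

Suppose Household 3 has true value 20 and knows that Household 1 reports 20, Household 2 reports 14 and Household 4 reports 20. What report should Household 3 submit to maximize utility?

14

Report 2: project not built, utility 0.
Report 14: project built, pays 14, utility 20 - 14 = 6.
Report 15: project built, pays 15, utility 20 - 15 = 5.
Report 20: project built, pays 20, utility 20 - 20 = 0.
Report 22: project built, pays 22, utility 20 - 22 = -2.
The best choice is 14 with utility 6.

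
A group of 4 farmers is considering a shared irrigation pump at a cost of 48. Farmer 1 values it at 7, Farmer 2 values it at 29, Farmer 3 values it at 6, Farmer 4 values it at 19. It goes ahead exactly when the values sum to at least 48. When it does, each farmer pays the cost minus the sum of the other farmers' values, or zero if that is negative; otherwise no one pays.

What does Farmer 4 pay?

6

Total value 61 ≥ cost 48, so the project is built.
The other farmers' values sum to 42.
Cost minus that sum is 48 - 42 = 6.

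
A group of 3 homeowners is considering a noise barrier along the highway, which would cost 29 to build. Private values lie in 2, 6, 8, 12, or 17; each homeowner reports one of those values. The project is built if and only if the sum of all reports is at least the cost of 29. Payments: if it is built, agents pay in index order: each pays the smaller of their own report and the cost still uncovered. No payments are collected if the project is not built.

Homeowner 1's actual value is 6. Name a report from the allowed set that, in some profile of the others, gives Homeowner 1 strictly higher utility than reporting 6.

2

Suppose Homeowner 2 reports 12 and Homeowner 3 reports 17.
Report 6: project built, pays 6, utility 6 - 6 = 0.
Report 2: project built, pays 2, utility 6 - 2 = 4.
So reporting 2 beats truth here (4 > 0).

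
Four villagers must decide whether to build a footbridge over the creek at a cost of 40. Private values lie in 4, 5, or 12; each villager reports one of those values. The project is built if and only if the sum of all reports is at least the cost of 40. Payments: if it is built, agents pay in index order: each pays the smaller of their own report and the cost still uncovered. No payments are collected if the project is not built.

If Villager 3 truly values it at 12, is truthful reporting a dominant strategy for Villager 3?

Consider the case where Villager 1 reports 12, Villager 2 reports 12 and Villager 4 reports 12.
Truthful report 12: project built, pays 12, utility 12 - 12 = 0.
Report 4 instead: project built, pays 4, utility 12 - 4 = 8.
Since 8 > 0, reporting 4 is strictly better here, so truthful reporting is not dominant.

No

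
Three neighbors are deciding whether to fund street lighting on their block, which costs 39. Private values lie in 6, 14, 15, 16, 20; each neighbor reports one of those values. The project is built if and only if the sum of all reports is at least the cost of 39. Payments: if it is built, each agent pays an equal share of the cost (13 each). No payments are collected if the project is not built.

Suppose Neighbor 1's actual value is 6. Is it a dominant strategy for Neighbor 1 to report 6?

Check each profile of the others' reports and compare truth against every alternative report.
Others report (6, 20): truth gives 0, best alternative gives -7.
Others report (14, 14): truth gives 0, best alternative gives -7.
Others report (14, 15): truth gives 0, best alternative gives -7.
Others report (14, 16): truth gives 0, best alternative gives -7.
Others report (15, 14): truth gives 0, best alternative gives -7.
Others report (15, 15): truth gives 0, best alternative gives -7.
(Remaining 19 profiles checked similarly; truth is weakly best in each.)
In every case the truthful report is at least as good as any alternative, so it is a dominant strategy.

Yes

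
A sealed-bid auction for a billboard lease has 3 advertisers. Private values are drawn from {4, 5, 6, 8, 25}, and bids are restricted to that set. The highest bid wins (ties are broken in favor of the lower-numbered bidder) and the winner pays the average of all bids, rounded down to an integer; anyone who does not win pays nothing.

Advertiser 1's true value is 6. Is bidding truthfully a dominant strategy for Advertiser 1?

No

Consider the case where Advertiser 2 bids 4 and Advertiser 3 bids 5.
Truthful bid 6: wins, pays 5, utility 6 - 5 = 1.
Bid 5 instead: wins, pays 4, utility 6 - 4 = 2.
Since 2 > 1, bidding 5 is strictly better here, so truthful bidding is not dominant.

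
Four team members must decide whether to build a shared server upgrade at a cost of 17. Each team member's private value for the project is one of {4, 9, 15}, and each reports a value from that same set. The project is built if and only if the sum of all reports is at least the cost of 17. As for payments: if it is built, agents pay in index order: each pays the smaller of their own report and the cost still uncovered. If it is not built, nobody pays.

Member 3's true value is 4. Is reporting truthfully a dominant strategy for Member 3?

Yes

Check each profile of the others' reports and compare truth against every alternative report.
Others report (4, 4, 4): truth gives 0, best alternative gives -5.
Others report (4, 4, 9): truth gives 0, best alternative gives -5.
Others report (4, 4, 15): truth gives 0, best alternative gives -5.
Others report (4, 15, 4): truth gives 4, best alternative gives 4.
Others report (4, 15, 9): truth gives 4, best alternative gives 4.
Others report (4, 15, 15): truth gives 4, best alternative gives 4.
(Remaining 21 profiles checked similarly; truth is weakly best in each.)
In every case the truthful report is at least as good as any alternative, so it is a dominant strategy.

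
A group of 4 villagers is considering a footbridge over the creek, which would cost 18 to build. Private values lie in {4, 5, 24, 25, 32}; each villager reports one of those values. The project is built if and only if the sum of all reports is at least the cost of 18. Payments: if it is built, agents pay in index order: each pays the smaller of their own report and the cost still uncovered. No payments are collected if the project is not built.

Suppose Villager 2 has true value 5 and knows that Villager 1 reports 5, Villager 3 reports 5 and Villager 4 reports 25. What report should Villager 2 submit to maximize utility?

Report 4: project built, pays 4, utility 5 - 4 = 1.
Report 5: project built, pays 5, utility 5 - 5 = 0.
Report 24: project built, pays 13, utility 5 - 13 = -8.
Report 25: project built, pays 13, utility 5 - 13 = -8.
Report 32: project built, pays 13, utility 5 - 13 = -8.
The best choice is 4 with utility 1.

4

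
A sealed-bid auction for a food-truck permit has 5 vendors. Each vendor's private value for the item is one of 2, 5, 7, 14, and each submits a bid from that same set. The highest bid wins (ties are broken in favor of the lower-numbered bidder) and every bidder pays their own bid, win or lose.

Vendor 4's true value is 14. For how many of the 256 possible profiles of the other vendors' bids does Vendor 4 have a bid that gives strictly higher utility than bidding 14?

Others bid (2, 2, 2, 2): truth gives 0; bid 5 gives 9 > 0. Violating.
Others bid (2, 2, 2, 5): truth gives 0; bid 5 gives 9 > 0. Violating.
Others bid (2, 2, 2, 7): truth gives 0; bid 7 gives 7 > 0. Violating.
Others bid (2, 2, 5, 2): truth gives 0; bid 7 gives 7 > 0. Violating.
Others bid (2, 2, 2, 14): truth gives 0; no alternative beats it.
Others bid (2, 2, 5, 14): truth gives 0; no alternative beats it.
(Checking all 256 profiles: 172 have a profitable deviation, 84 do not.)

172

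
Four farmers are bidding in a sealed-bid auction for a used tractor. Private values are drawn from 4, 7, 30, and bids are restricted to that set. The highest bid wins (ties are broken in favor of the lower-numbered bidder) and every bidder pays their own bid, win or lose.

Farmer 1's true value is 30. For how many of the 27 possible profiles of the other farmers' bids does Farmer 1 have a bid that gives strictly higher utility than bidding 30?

8

Others bid (4, 4, 4): truth gives 0; bid 4 gives 26 > 0. Violating.
Others bid (4, 4, 7): truth gives 0; bid 7 gives 23 > 0. Violating.
Others bid (4, 7, 4): truth gives 0; bid 7 gives 23 > 0. Violating.
Others bid (4, 7, 7): truth gives 0; bid 7 gives 23 > 0. Violating.
Others bid (4, 4, 30): truth gives 0; no alternative beats it.
Others bid (4, 7, 30): truth gives 0; no alternative beats it.
(Checking all 27 profiles: 8 have a profitable deviation, 19 do not.)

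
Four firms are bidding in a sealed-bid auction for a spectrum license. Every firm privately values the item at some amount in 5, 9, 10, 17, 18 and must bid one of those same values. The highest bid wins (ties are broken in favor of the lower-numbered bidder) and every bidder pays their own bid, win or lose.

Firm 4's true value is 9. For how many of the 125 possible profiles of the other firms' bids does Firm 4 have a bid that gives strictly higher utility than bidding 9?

124

Others bid (5, 5, 9): truth gives -9; bid 10 gives -1 > -9. Violating.
Others bid (5, 5, 10): truth gives -9; bid 5 gives -5 > -9. Violating.
Others bid (5, 5, 17): truth gives -9; bid 5 gives -5 > -9. Violating.
Others bid (5, 5, 18): truth gives -9; bid 5 gives -5 > -9. Violating.
Others bid (5, 5, 5): truth gives 0; no alternative beats it.
(Checking all 125 profiles: 124 have a profitable deviation, 1 does not.)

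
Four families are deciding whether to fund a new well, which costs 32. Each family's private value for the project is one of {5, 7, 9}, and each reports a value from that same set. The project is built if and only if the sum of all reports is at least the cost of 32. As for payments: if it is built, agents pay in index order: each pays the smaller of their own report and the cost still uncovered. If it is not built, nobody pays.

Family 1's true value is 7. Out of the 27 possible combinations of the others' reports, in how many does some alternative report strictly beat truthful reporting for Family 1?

1

Others report (9, 9, 9): truth gives 0; report 5 gives 2 > 0. Violating.
Others report (5, 5, 5): truth gives 0; no alternative beats it.
Others report (5, 5, 7): truth gives 0; no alternative beats it.
(Checking all 27 profiles: 1 has a profitable deviation, 26 do not.)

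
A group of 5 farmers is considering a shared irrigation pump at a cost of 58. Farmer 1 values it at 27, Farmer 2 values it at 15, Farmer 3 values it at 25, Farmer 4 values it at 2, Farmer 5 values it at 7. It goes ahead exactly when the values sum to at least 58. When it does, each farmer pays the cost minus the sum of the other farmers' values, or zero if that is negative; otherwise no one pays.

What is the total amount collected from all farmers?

16

Total value 76 ≥ cost 58, so it is built.
Farmer 1: others sum to 49; max(0, 58 - 49) = 9.
Farmer 2: others sum to 61; max(0, 58 - 61) = 0.
Farmer 3: others sum to 51; max(0, 58 - 51) = 7.
Farmer 4: others sum to 74; max(0, 58 - 74) = 0.
Farmer 5: others sum to 69; max(0, 58 - 69) = 0.
Total collected = 9 + 0 + 7 + 0 + 0 = 16.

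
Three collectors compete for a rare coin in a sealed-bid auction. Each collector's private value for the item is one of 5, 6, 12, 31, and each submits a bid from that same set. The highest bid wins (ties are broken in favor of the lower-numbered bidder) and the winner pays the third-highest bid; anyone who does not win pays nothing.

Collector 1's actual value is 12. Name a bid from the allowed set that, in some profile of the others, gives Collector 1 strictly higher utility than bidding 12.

31

Suppose Collector 2 bids 5 and Collector 3 bids 31.
Bid 12: loses, pays 0, utility 0.
Bid 31: wins, pays 5, utility 12 - 5 = 7.
So bidding 31 beats truth here (7 > 0).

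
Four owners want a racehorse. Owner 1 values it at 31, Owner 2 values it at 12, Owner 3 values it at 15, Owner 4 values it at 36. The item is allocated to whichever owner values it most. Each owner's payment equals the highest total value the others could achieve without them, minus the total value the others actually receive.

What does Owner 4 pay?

Owner 4 has the highest value and receives the item.
Without Owner 4, the item would go to the next-highest value, 31, so the others could achieve 31.
With Owner 4 present and winning, the others receive nothing, so their total is 0.
Payment = 31 - 0 = 31.

31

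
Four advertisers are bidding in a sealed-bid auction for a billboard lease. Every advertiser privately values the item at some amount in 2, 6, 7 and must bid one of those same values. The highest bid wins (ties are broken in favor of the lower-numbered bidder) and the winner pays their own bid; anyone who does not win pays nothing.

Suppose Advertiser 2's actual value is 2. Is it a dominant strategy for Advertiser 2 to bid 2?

Check each profile of the others' bids and compare truth against every alternative bid.
Others bid (2, 2, 2): truth gives 0, best alternative gives -4.
Others bid (2, 2, 6): truth gives 0, best alternative gives -4.
Others bid (2, 6, 2): truth gives 0, best alternative gives -4.
Others bid (2, 6, 6): truth gives 0, best alternative gives -4.
Others bid (2, 2, 7): truth gives 0, best alternative gives 0.
Others bid (2, 6, 7): truth gives 0, best alternative gives 0.
(Remaining 21 profiles checked similarly; truth is weakly best in each.)
In every case the truthful bid is at least as good as any alternative, so it is a dominant strategy.

Yes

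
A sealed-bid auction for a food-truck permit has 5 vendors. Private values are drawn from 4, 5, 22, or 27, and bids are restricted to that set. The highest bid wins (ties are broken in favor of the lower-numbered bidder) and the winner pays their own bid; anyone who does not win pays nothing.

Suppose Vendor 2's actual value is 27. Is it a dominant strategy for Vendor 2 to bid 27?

No

Consider the case where Vendor 1 bids 4, Vendor 3 bids 4, Vendor 4 bids 4 and Vendor 5 bids 4.
Truthful bid 27: wins, pays 27, utility 27 - 27 = 0.
Bid 5 instead: wins, pays 5, utility 27 - 5 = 22.
Since 22 > 0, bidding 5 is strictly better here, so truthful bidding is not dominant.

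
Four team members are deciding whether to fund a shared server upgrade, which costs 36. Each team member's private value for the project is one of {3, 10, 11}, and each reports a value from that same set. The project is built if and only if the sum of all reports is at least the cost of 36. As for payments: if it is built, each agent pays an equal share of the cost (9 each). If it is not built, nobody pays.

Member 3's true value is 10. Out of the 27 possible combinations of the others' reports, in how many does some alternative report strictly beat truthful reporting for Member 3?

3

Others report (3, 11, 11): truth gives 0; report 11 gives 1 > 0. Violating.
Others report (11, 3, 11): truth gives 0; report 11 gives 1 > 0. Violating.
Others report (11, 11, 3): truth gives 0; report 11 gives 1 > 0. Violating.
Others report (3, 3, 3): truth gives 0; no alternative beats it.
Others report (3, 3, 10): truth gives 0; no alternative beats it.
(Checking all 27 profiles: 3 have a profitable deviation, 24 do not.)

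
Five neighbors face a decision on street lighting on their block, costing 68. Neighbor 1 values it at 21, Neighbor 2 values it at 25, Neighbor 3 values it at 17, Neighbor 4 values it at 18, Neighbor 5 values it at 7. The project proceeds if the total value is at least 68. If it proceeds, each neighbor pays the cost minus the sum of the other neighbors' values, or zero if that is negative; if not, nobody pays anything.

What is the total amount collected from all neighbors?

Total value 88 ≥ cost 68, so it is built.
Neighbor 1: others sum to 67; max(0, 68 - 67) = 1.
Neighbor 2: others sum to 63; max(0, 68 - 63) = 5.
Neighbor 3: others sum to 71; max(0, 68 - 71) = 0.
Neighbor 4: others sum to 70; max(0, 68 - 70) = 0.
Neighbor 5: others sum to 81; max(0, 68 - 81) = 0.
Total collected = 1 + 5 + 0 + 0 + 0 = 6.

6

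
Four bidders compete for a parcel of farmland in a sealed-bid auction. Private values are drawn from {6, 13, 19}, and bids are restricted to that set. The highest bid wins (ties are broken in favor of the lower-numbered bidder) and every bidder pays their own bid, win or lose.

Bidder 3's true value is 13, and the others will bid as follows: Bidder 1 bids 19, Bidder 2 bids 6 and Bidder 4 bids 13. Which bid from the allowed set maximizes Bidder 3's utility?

Bid 6: loses but pays 6, utility -6.
Bid 13: loses but pays 13, utility -13.
Bid 19: loses but pays 19, utility -19.
The best choice is 6 with utility -6.

6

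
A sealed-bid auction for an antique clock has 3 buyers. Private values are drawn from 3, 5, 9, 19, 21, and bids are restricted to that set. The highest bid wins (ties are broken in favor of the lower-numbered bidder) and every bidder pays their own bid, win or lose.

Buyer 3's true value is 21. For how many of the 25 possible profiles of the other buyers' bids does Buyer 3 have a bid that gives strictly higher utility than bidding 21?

Others bid (3, 3): truth gives 0; bid 5 gives 16 > 0. Violating.
Others bid (3, 5): truth gives 0; bid 9 gives 12 > 0. Violating.
Others bid (3, 9): truth gives 0; bid 19 gives 2 > 0. Violating.
Others bid (3, 21): truth gives -21; bid 3 gives -3 > -21. Violating.
Others bid (3, 19): truth gives 0; no alternative beats it.
Others bid (5, 19): truth gives 0; no alternative beats it.
(Checking all 25 profiles: 18 have a profitable deviation, 7 do not.)

18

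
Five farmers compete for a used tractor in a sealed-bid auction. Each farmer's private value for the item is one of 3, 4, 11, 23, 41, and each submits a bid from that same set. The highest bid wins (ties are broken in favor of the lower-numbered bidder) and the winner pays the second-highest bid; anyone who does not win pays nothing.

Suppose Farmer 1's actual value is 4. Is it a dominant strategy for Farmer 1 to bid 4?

Yes

Check each profile of the others' bids and compare truth against every alternative bid.
Others bid (3, 3, 3, 3): truth gives 1, best alternative gives 1.
Others bid (3, 3, 3, 4): truth gives 0, best alternative gives 0.
Others bid (3, 3, 3, 11): truth gives 0, best alternative gives 0.
Others bid (3, 3, 3, 23): truth gives 0, best alternative gives 0.
Others bid (3, 3, 3, 41): truth gives 0, best alternative gives 0.
Others bid (3, 3, 4, 3): truth gives 0, best alternative gives 0.
(Remaining 619 profiles checked similarly; truth is weakly best in each.)
In every case the truthful bid is at least as good as any alternative, so it is a dominant strategy.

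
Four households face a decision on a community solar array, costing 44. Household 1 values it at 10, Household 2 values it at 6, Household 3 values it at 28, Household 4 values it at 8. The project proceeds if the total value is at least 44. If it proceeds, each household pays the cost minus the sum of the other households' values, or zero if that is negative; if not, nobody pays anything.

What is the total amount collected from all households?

22

Total value 52 ≥ cost 44, so it is built.
Household 1: others sum to 42; max(0, 44 - 42) = 2.
Household 2: others sum to 46; max(0, 44 - 46) = 0.
Household 3: others sum to 24; max(0, 44 - 24) = 20.
Household 4: others sum to 44; max(0, 44 - 44) = 0.
Total collected = 2 + 0 + 20 + 0 = 22.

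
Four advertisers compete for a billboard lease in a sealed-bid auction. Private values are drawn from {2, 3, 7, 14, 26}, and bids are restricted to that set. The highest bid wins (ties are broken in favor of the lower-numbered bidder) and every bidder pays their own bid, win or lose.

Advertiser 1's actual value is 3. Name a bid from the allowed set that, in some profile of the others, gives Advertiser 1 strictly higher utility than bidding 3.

Suppose Advertiser 2 bids 2, Advertiser 3 bids 2 and Advertiser 4 bids 2.
Bid 3: wins, pays 3, utility 3 - 3 = 0.
Bid 2: wins, pays 2, utility 3 - 2 = 1.
So bidding 2 beats truth here (1 > 0).

2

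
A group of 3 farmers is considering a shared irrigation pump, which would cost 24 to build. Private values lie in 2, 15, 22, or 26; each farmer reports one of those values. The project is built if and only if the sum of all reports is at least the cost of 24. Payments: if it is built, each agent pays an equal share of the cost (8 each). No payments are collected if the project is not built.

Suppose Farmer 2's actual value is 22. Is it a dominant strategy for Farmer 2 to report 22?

Yes

Check each profile of the others' reports and compare truth against every alternative report.
Others report (2, 2): truth gives 14, best alternative gives 14.
Others report (2, 15): truth gives 14, best alternative gives 14.
Others report (2, 22): truth gives 14, best alternative gives 14.
Others report (2, 26): truth gives 14, best alternative gives 14.
Others report (15, 2): truth gives 14, best alternative gives 14.
Others report (15, 15): truth gives 14, best alternative gives 14.
(Remaining 10 profiles checked similarly; truth is weakly best in each.)
In every case the truthful report is at least as good as any alternative, so it is a dominant strategy.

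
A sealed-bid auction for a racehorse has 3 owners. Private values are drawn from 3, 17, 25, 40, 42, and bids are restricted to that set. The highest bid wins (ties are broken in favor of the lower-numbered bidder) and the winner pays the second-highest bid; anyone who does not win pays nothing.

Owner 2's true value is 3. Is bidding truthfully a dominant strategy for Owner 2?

Check each profile of the others' bids and compare truth against every alternative bid.
Others bid (3, 17): truth gives 0, best alternative gives -14.
Others bid (3, 3): truth gives 0, best alternative gives 0.
Others bid (3, 25): truth gives 0, best alternative gives 0.
Others bid (3, 40): truth gives 0, best alternative gives 0.
Others bid (3, 42): truth gives 0, best alternative gives 0.
Others bid (17, 3): truth gives 0, best alternative gives 0.
(Remaining 19 profiles checked similarly; truth is weakly best in each.)
In every case the truthful bid is at least as good as any alternative, so it is a dominant strategy.

Yes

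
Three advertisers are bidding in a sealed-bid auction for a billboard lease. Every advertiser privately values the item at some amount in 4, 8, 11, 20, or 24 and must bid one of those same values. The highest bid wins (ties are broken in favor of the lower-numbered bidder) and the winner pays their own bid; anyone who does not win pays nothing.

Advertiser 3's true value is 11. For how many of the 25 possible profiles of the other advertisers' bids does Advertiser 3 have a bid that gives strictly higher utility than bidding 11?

1

Others bid (4, 4): truth gives 0; bid 8 gives 3 > 0. Violating.
Others bid (4, 8): truth gives 0; no alternative beats it.
Others bid (4, 11): truth gives 0; no alternative beats it.
(Checking all 25 profiles: 1 has a profitable deviation, 24 do not.)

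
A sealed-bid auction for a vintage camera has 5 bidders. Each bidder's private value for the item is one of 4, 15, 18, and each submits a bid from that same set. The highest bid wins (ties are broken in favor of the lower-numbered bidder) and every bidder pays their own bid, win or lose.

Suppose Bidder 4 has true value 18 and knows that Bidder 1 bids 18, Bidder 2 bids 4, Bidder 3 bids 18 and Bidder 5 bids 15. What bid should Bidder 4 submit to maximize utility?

4

Bid 4: loses but pays 4, utility -4.
Bid 15: loses but pays 15, utility -15.
Bid 18: loses but pays 18, utility -18.
The best choice is 4 with utility -4.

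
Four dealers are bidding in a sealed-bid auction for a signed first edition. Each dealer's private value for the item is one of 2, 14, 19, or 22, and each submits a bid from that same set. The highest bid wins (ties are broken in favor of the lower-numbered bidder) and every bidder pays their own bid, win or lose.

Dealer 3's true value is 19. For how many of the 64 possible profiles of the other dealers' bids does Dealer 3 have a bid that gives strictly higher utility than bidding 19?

54

Others bid (2, 2, 2): truth gives 0; bid 14 gives 5 > 0. Violating.
Others bid (2, 2, 14): truth gives 0; bid 14 gives 5 > 0. Violating.
Others bid (2, 2, 22): truth gives -19; bid 2 gives -2 > -19. Violating.
Others bid (2, 14, 22): truth gives -19; bid 2 gives -2 > -19. Violating.
Others bid (2, 2, 19): truth gives 0; no alternative beats it.
Others bid (2, 14, 2): truth gives 0; no alternative beats it.
(Checking all 64 profiles: 54 have a profitable deviation, 10 do not.)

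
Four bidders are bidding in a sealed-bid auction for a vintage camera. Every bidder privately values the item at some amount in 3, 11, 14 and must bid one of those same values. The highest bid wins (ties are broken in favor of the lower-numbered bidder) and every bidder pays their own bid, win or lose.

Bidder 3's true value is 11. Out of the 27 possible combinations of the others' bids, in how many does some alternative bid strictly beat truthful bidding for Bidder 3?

25

Others bid (3, 3, 14): truth gives -11; bid 3 gives -3 > -11. Violating.
Others bid (3, 11, 3): truth gives -11; bid 3 gives -3 > -11. Violating.
Others bid (3, 11, 11): truth gives -11; bid 3 gives -3 > -11. Violating.
Others bid (3, 11, 14): truth gives -11; bid 3 gives -3 > -11. Violating.
Others bid (3, 3, 3): truth gives 0; no alternative beats it.
Others bid (3, 3, 11): truth gives 0; no alternative beats it.
(Checking all 27 profiles: 25 have a profitable deviation, 2 do not.)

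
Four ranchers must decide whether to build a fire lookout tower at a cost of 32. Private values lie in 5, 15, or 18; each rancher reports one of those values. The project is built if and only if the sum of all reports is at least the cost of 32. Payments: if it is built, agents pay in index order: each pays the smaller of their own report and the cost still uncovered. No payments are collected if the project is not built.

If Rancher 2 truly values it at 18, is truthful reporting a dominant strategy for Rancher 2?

Consider the case where Rancher 1 reports 5, Rancher 3 reports 5 and Rancher 4 reports 15.
Truthful report 18: project built, pays 18, utility 18 - 18 = 0.
Report 15 instead: project built, pays 15, utility 18 - 15 = 3.
Since 3 > 0, reporting 15 is strictly better here, so truthful reporting is not dominant.

No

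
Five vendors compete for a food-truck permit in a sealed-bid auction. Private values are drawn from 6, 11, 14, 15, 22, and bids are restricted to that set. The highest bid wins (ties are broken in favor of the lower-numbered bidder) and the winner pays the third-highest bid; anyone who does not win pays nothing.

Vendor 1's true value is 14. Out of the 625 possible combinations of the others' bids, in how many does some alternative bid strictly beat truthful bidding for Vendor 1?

Others bid (6, 6, 6, 15): truth gives 0; bid 15 gives 8 > 0. Violating.
Others bid (6, 6, 6, 22): truth gives 0; bid 22 gives 8 > 0. Violating.
Others bid (6, 6, 11, 15): truth gives 0; bid 15 gives 3 > 0. Violating.
Others bid (6, 6, 11, 22): truth gives 0; bid 22 gives 3 > 0. Violating.
Others bid (6, 6, 6, 6): truth gives 8; no alternative beats it.
Others bid (6, 6, 6, 11): truth gives 8; no alternative beats it.
(Checking all 625 profiles: 64 have a profitable deviation, 561 do not.)

64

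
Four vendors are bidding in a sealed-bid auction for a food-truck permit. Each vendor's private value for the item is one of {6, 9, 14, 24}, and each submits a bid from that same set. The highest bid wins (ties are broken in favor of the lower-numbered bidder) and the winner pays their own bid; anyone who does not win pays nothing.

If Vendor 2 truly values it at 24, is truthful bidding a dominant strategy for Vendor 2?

Consider the case where Vendor 1 bids 6, Vendor 3 bids 6 and Vendor 4 bids 6.
Truthful bid 24: wins, pays 24, utility 24 - 24 = 0.
Bid 9 instead: wins, pays 9, utility 24 - 9 = 15.
Since 15 > 0, bidding 9 is strictly better here, so truthful bidding is not dominant.

No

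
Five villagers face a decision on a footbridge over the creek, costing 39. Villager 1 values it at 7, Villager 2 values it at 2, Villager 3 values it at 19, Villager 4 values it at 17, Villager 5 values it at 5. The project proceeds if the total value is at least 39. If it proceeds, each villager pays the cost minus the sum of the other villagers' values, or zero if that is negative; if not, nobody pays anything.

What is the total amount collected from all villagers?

14

Total value 50 ≥ cost 39, so it is built.
Villager 1: others sum to 43; max(0, 39 - 43) = 0.
Villager 2: others sum to 48; max(0, 39 - 48) = 0.
Villager 3: others sum to 31; max(0, 39 - 31) = 8.
Villager 4: others sum to 33; max(0, 39 - 33) = 6.
Villager 5: others sum to 45; max(0, 39 - 45) = 0.
Total collected = 0 + 0 + 8 + 6 + 0 = 14.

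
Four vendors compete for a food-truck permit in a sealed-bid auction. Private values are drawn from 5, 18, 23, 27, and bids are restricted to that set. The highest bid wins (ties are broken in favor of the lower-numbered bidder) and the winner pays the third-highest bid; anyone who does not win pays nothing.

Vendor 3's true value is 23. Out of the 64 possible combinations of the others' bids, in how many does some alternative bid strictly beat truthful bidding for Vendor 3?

12

Others bid (5, 5, 27): truth gives 0; bid 27 gives 18 > 0. Violating.
Others bid (5, 18, 27): truth gives 0; bid 27 gives 5 > 0. Violating.
Others bid (5, 23, 5): truth gives 0; bid 27 gives 18 > 0. Violating.
Others bid (5, 23, 18): truth gives 0; bid 27 gives 5 > 0. Violating.
Others bid (5, 5, 5): truth gives 18; no alternative beats it.
Others bid (5, 5, 18): truth gives 18; no alternative beats it.
(Checking all 64 profiles: 12 have a profitable deviation, 52 do not.)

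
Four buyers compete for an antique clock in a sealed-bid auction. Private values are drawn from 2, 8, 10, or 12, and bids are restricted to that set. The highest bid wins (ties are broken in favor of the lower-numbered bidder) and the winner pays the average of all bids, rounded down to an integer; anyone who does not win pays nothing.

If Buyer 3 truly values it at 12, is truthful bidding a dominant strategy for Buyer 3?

Consider the case where Buyer 1 bids 2, Buyer 2 bids 2 and Buyer 4 bids 2.
Truthful bid 12: wins, pays 4, utility 12 - 4 = 8.
Bid 8 instead: wins, pays 3, utility 12 - 3 = 9.
Since 9 > 8, bidding 8 is strictly better here, so truthful bidding is not dominant.

No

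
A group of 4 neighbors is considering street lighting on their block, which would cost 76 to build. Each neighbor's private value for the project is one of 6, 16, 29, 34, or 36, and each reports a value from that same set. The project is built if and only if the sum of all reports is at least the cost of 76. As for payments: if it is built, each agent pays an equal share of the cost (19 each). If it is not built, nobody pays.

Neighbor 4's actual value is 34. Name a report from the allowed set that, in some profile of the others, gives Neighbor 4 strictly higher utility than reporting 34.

Suppose Neighbor 1 reports 6, Neighbor 2 reports 6 and Neighbor 3 reports 29.
Report 34: project not built, utility 0.
Report 36: project built, pays 19, utility 34 - 19 = 15.
So reporting 36 beats truth here (15 > 0).

36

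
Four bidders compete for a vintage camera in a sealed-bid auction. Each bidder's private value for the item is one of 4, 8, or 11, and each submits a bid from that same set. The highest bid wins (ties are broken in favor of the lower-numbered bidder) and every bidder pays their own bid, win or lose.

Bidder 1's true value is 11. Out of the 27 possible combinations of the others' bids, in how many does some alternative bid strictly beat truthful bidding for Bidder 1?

8

Others bid (4, 4, 4): truth gives 0; bid 4 gives 7 > 0. Violating.
Others bid (4, 4, 8): truth gives 0; bid 8 gives 3 > 0. Violating.
Others bid (4, 8, 4): truth gives 0; bid 8 gives 3 > 0. Violating.
Others bid (4, 8, 8): truth gives 0; bid 8 gives 3 > 0. Violating.
Others bid (4, 4, 11): truth gives 0; no alternative beats it.
Others bid (4, 8, 11): truth gives 0; no alternative beats it.
(Checking all 27 profiles: 8 have a profitable deviation, 19 do not.)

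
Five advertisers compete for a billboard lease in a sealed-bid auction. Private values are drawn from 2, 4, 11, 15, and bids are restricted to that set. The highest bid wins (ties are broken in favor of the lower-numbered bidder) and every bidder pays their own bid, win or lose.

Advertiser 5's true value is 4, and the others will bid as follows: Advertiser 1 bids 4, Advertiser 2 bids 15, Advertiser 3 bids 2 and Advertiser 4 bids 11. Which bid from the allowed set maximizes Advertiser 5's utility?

Bid 2: loses but pays 2, utility -2.
Bid 4: loses but pays 4, utility -4.
Bid 11: loses but pays 11, utility -11.
Bid 15: loses but pays 15, utility -15.
The best choice is 2 with utility -2.

2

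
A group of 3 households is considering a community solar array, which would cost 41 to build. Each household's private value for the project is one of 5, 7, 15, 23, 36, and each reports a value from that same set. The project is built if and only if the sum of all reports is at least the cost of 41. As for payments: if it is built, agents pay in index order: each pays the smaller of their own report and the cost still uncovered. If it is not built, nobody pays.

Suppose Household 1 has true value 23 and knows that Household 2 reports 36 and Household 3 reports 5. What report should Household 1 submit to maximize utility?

5

Report 5: project built, pays 5, utility 23 - 5 = 18.
Report 7: project built, pays 7, utility 23 - 7 = 16.
Report 15: project built, pays 15, utility 23 - 15 = 8.
Report 23: project built, pays 23, utility 23 - 23 = 0.
Report 36: project built, pays 36, utility 23 - 36 = -13.
The best choice is 5 with utility 18.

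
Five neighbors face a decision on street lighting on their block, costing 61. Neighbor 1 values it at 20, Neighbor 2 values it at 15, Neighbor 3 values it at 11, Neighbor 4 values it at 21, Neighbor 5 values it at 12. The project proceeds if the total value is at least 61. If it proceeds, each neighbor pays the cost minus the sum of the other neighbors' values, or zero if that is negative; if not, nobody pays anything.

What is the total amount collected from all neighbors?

Total value 79 ≥ cost 61, so it is built.
Neighbor 1: others sum to 59; max(0, 61 - 59) = 2.
Neighbor 2: others sum to 64; max(0, 61 - 64) = 0.
Neighbor 3: others sum to 68; max(0, 61 - 68) = 0.
Neighbor 4: others sum to 58; max(0, 61 - 58) = 3.
Neighbor 5: others sum to 67; max(0, 61 - 67) = 0.
Total collected = 2 + 0 + 0 + 3 + 0 = 5.

5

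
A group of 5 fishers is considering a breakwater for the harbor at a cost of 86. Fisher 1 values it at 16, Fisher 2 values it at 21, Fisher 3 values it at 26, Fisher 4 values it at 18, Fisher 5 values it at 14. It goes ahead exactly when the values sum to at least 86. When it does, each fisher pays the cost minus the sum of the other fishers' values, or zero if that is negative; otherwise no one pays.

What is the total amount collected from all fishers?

Total value 95 ≥ cost 86, so it is built.
Fisher 1: others sum to 79; max(0, 86 - 79) = 7.
Fisher 2: others sum to 74; max(0, 86 - 74) = 12.
Fisher 3: others sum to 69; max(0, 86 - 69) = 17.
Fisher 4: others sum to 77; max(0, 86 - 77) = 9.
Fisher 5: others sum to 81; max(0, 86 - 81) = 5.
Total collected = 7 + 12 + 17 + 9 + 5 = 50.

50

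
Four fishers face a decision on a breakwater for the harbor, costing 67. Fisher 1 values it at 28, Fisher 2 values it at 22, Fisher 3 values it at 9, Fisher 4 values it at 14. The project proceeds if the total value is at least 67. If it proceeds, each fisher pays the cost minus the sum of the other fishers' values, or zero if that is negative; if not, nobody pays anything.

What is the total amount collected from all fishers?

Total value 73 ≥ cost 67, so it is built.
Fisher 1: others sum to 45; max(0, 67 - 45) = 22.
Fisher 2: others sum to 51; max(0, 67 - 51) = 16.
Fisher 3: others sum to 64; max(0, 67 - 64) = 3.
Fisher 4: others sum to 59; max(0, 67 - 59) = 8.
Total collected = 22 + 16 + 3 + 8 = 49.

49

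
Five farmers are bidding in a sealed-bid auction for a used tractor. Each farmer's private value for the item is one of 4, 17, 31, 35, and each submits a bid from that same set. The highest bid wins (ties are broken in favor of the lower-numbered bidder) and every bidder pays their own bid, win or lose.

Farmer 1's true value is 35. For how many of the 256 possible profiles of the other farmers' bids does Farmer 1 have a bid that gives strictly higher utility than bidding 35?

81

Others bid (4, 4, 4, 4): truth gives 0; bid 4 gives 31 > 0. Violating.
Others bid (4, 4, 4, 17): truth gives 0; bid 17 gives 18 > 0. Violating.
Others bid (4, 4, 4, 31): truth gives 0; bid 31 gives 4 > 0. Violating.
Others bid (4, 4, 17, 4): truth gives 0; bid 17 gives 18 > 0. Violating.
Others bid (4, 4, 4, 35): truth gives 0; no alternative beats it.
Others bid (4, 4, 17, 35): truth gives 0; no alternative beats it.
(Checking all 256 profiles: 81 have a profitable deviation, 175 do not.)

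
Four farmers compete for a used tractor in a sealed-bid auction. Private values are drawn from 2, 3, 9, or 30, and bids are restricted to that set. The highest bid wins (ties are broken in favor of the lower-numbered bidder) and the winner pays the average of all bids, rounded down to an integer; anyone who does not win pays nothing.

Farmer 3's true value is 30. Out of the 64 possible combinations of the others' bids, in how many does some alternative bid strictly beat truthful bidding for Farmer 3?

12

Others bid (2, 2, 2): truth gives 21; bid 3 gives 28 > 21. Violating.
Others bid (2, 2, 3): truth gives 21; bid 3 gives 28 > 21. Violating.
Others bid (2, 2, 9): truth gives 20; bid 9 gives 25 > 20. Violating.
Others bid (2, 3, 2): truth gives 21; bid 9 gives 26 > 21. Violating.
Others bid (2, 2, 30): truth gives 14; no alternative beats it.
Others bid (2, 3, 30): truth gives 14; no alternative beats it.
(Checking all 64 profiles: 12 have a profitable deviation, 52 do not.)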